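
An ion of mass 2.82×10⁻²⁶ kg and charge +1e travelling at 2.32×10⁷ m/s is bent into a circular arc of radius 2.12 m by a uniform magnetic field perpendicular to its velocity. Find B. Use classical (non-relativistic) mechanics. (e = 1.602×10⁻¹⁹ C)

From |q|vB = mv²/r, B = mv/(|q|r).
B = (2.82×10⁻²⁶)(2.32×10⁷)/((1.602×10⁻¹⁹)(2.12)) ≈ 1.93 T.

B ≈ 1.93 T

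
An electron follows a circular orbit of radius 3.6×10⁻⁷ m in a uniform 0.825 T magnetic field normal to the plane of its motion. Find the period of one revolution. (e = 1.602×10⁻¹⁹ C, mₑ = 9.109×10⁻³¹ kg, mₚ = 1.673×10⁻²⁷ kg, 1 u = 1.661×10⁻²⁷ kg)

T ≈ 4.33×10⁻¹¹ s

The cyclotron period depends only on m, q, B: T = 2πm/(|q|B).
T = 2π(9.109×10⁻³¹)/((1.602×10⁻¹⁹)(0.825)) ≈ 4.33×10⁻¹¹ s.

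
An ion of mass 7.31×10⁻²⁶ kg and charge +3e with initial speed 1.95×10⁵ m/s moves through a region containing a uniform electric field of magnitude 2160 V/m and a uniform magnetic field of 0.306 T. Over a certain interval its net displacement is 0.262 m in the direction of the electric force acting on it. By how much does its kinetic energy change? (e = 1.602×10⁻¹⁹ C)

ΔKE ≈ 2.72×10⁻¹⁶ J

The magnetic force is always ⟂ v and does no work; only the electric force changes KE.
ΔKE = F_E · d = |q|E d = (4.806×10⁻¹⁹)(2160)(0.262) ≈ 2.72×10⁻¹⁶ J.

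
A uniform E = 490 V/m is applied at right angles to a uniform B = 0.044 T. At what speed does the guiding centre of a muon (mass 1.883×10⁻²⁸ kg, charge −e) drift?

The E×B drift speed is v_d = E/B.
v_d = 490/0.044 = 1.1×10⁴ m/s.

v_d ≈ 1.1×10⁴ m/s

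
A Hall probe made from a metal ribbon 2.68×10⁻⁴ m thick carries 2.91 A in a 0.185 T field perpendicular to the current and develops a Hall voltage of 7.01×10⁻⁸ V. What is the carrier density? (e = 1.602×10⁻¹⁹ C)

n ≈ 1.79×10²⁹ m⁻³

From V_H = IB/(n e t), n = IB/(V_H e t).
n = (2.91)(0.185)/((7.01×10⁻⁸)(1.602×10⁻¹⁹)(2.68×10⁻⁴)) ≈ 1.79×10²⁹ m⁻³.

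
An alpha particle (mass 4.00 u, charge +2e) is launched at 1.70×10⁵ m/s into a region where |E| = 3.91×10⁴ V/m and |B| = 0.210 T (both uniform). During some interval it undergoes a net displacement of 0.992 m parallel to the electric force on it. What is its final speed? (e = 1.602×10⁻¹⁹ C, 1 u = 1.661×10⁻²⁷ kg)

B does no work; ΔKE = |q|E d.
½mv_f² = ½mv₀² + |q|Ed = ½(6.644×10⁻²⁷)(1.70×10⁵)² + (3.204×10⁻¹⁹)(3.91×10⁴)(0.992) ≈ 9.601×10⁻¹⁷ J + 1.243×10⁻¹⁴ J ≈ 1.252×10⁻¹⁴ J.
v_f = √(2·1.252×10⁻¹⁴/6.644×10⁻²⁷) ≈ 1.94×10⁶ m/s.

v_f ≈ 1.94×10⁶ m/s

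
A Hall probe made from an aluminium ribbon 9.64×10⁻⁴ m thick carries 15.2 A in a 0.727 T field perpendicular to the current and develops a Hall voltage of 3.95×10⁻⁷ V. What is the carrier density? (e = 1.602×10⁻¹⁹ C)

n ≈ 1.81×10²⁹ m⁻³

From V_H = IB/(n e t), n = IB/(V_H e t).
n = (15.2)(0.727)/((3.95×10⁻⁷)(1.602×10⁻¹⁹)(9.64×10⁻⁴)) ≈ 1.81×10²⁹ m⁻³.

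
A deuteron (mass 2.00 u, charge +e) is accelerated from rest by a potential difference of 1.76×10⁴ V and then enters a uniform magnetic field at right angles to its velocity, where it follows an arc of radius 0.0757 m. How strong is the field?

B ≈ 0.357 T

v = √(2|q|V/m) = √(2·1.602×10⁻¹⁹·1.76×10⁴/3.322×10⁻²⁷) ≈ 1.303×10⁶ m/s.
B = mv/(|q|r) = (3.322×10⁻²⁷)(1.303×10⁶)/((1.602×10⁻¹⁹)(0.0757)) ≈ 0.357 T.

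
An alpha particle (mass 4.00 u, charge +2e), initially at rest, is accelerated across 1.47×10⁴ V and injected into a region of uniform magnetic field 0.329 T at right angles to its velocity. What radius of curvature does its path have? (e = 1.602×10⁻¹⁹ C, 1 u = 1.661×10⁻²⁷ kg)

Acceleration: |q|V = ½mv² ⇒ v = √(2|q|V/m) = √(2·3.204×10⁻¹⁹·1.47×10⁴/6.644×10⁻²⁷) ≈ 1.191×10⁶ m/s.
In the field: r = mv/(|q|B) = (6.644×10⁻²⁷)(1.191×10⁶)/((3.204×10⁻¹⁹)(0.329)) ≈ 0.0750 m.

r ≈ 0.0750 m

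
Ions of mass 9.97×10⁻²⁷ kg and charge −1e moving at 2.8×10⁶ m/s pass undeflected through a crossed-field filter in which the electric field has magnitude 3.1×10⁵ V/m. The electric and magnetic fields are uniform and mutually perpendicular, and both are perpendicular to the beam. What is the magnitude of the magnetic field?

Balance of forces in the selector: qE = qvB ⇒ B = E/v.
B = 3.1×10⁵/2.8×10⁶ = 0.11 T.

B = 0.11 T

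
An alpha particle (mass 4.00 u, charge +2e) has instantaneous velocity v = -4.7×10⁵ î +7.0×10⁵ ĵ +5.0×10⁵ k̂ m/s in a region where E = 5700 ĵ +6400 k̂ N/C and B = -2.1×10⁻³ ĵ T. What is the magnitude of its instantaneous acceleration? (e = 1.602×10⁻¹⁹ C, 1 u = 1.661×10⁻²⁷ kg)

v×B = (1050, 0, 987) N/C.
E + v×B = (1050, 5700, 7390) N/C.
F = q(E + v×B) = (3.204×10⁻¹⁹ C)·(1050, 5700, 7390) = (3.36×10⁻¹⁶, 1.83×10⁻¹⁵, 2.37×10⁻¹⁵) N.
|a| = |F|/m = 3.008×10⁻¹⁵/6.644×10⁻²⁷ ≈ 4.53×10¹¹ m/s².

|a| ≈ 4.53×10¹¹ m/s²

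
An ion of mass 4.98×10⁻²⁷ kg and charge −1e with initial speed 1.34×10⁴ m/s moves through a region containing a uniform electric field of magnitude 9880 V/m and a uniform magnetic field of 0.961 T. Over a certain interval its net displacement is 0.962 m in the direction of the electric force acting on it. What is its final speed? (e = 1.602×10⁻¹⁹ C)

v_f ≈ 7.82×10⁵ m/s

B does no work; ΔKE = |q|E d.
½mv_f² = ½mv₀² + |q|Ed = ½(4.98×10⁻²⁷)(1.34×10⁴)² + (1.602×10⁻¹⁹)(9880)(0.962) ≈ 4.471×10⁻¹⁹ J + 1.523×10⁻¹⁵ J ≈ 1.523×10⁻¹⁵ J.
v_f = √(2·1.523×10⁻¹⁵/4.98×10⁻²⁷) ≈ 7.82×10⁵ m/s.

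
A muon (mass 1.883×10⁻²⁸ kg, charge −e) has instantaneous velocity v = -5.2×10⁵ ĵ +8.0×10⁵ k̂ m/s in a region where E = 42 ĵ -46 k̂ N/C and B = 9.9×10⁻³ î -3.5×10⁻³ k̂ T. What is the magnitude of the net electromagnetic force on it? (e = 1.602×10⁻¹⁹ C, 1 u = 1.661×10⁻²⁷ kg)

v×B = (1820, 7920, 5150) N/C.
E + v×B = (1820, 7960, 5100) N/C.
F = q(E + v×B) = (−1.602×10⁻¹⁹ C)·(1820, 7960, 5100) = (-2.92×10⁻¹⁶, -1.28×10⁻¹⁵, -8.17×10⁻¹⁶) N.
|F| = 1.54×10⁻¹⁵ N.

|F| ≈ 1.54×10⁻¹⁵ N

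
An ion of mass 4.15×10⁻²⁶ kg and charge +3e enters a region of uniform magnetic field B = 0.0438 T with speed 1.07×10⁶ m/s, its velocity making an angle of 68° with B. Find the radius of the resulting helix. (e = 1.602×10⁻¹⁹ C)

v⊥ = v sinθ = 1.07×10⁶·sin68° ≈ 9.921×10⁵ m/s.
r = m v⊥/(|q|B) = (4.15×10⁻²⁶)(9.921×10⁵)/((4.806×10⁻¹⁹)(0.0438)) ≈ 1.96 m.

r ≈ 1.96 m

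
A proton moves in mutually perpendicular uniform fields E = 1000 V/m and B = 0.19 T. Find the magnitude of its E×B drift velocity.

v_d ≈ 5300 m/s

The E×B drift speed is v_d = E/B.
v_d = 1000/0.19 = 5300 m/s.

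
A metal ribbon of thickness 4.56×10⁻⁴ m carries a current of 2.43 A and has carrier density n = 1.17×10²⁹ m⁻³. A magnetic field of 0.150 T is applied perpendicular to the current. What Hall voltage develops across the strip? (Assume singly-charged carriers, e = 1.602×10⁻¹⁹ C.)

V_H = IB/(n e t).
V_H = (2.43)(0.150)/((1.17×10²⁹)(1.602×10⁻¹⁹)(4.56×10⁻⁴)) ≈ 4.26×10⁻⁸ V.

V_H ≈ 4.26×10⁻⁸ V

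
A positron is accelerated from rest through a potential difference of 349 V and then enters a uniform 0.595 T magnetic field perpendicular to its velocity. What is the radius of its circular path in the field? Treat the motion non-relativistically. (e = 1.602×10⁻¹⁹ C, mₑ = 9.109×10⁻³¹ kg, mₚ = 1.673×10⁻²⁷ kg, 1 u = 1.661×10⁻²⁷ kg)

r ≈ 1.06×10⁻⁴ m

Acceleration: |q|V = ½mv² ⇒ v = √(2|q|V/m) = √(2·1.602×10⁻¹⁹·349/9.109×10⁻³¹) ≈ 1.108×10⁷ m/s.
In the field: r = mv/(|q|B) = (9.109×10⁻³¹)(1.108×10⁷)/((1.602×10⁻¹⁹)(0.595)) ≈ 1.06×10⁻⁴ m.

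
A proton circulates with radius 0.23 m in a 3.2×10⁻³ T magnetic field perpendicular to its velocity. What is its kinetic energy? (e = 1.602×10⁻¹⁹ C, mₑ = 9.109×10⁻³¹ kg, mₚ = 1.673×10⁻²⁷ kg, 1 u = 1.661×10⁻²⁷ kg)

KE ≈ 26 eV

v = |q|Br/m, then KE = ½mv² = (qBr)²/(2m).
v = (1.602×10⁻¹⁹)(3.2×10⁻³)(0.23)/1.673×10⁻²⁷ ≈ 7.048×10⁴ m/s.
KE = ½(1.673×10⁻²⁷)(7.048×10⁴)² ≈ 4.2×10⁻¹⁸ J = 26 eV.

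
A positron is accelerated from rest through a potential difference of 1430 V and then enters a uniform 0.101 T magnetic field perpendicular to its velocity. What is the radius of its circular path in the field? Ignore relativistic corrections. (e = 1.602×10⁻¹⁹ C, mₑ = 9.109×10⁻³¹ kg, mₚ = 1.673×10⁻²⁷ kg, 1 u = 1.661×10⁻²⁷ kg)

Acceleration: |q|V = ½mv² ⇒ v = √(2|q|V/m) = √(2·1.602×10⁻¹⁹·1430/9.109×10⁻³¹) ≈ 2.243×10⁷ m/s.
In the field: r = mv/(|q|B) = (9.109×10⁻³¹)(2.243×10⁷)/((1.602×10⁻¹⁹)(0.101)) ≈ 1.26×10⁻³ m.

r ≈ 1.26×10⁻³ m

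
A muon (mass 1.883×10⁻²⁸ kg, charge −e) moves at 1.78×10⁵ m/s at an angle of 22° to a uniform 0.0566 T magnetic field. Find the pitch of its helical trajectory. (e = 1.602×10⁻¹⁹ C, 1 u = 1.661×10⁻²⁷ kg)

p ≈ 0.0215 m

v∥ = v cosθ = 1.78×10⁵·cos22° ≈ 1.650×10⁵ m/s.
T = 2πm/(|q|B) = 2π(1.883×10⁻²⁸)/((1.602×10⁻¹⁹)(0.0566)) ≈ 1.305×10⁻⁷ s.
pitch = v∥ T = (1.650×10⁵)(1.305×10⁻⁷) ≈ 0.0215 m.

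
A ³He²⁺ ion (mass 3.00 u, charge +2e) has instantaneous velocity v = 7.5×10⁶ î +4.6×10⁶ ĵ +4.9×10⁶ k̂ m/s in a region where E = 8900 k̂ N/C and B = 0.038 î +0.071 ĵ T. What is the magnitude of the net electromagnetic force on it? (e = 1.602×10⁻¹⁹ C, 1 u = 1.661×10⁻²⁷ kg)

v×B = (-3.48×10⁵, 1.86×10⁵, 3.58×10⁵) N/C.
E + v×B = (-3.48×10⁵, 1.86×10⁵, 3.67×10⁵) N/C.
F = q(E + v×B) = (3.204×10⁻¹⁹ C)·(-3.48×10⁵, 1.86×10⁵, 3.67×10⁵) = (-1.11×10⁻¹³, 5.97×10⁻¹⁴, 1.17×10⁻¹³) N.
|F| = 1.73×10⁻¹³ N.

|F| ≈ 1.73×10⁻¹³ N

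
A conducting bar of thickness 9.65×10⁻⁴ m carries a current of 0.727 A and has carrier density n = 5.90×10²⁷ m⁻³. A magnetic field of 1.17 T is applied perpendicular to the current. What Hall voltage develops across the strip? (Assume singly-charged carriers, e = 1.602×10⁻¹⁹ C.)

V_H ≈ 9.33×10⁻⁷ V

V_H = IB/(n e t).
V_H = (0.727)(1.17)/((5.90×10²⁷)(1.602×10⁻¹⁹)(9.65×10⁻⁴)) ≈ 9.33×10⁻⁷ V.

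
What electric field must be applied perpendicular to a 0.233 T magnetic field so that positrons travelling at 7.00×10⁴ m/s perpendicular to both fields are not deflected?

For straight-line motion qE = qvB, so E = vB.
E = 7.00×10⁴ × 0.233 = 1.63×10⁴ V/m.

E = 1.63×10⁴ V/m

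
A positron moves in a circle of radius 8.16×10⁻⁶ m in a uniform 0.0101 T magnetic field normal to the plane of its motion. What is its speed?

v ≈ 1.45×10⁴ m/s

From |q|vB = mv²/r, v = |q|Br/m.
v = (1.602×10⁻¹⁹)(0.0101)(8.16×10⁻⁶)/9.109×10⁻³¹ ≈ 1.45×10⁴ m/s.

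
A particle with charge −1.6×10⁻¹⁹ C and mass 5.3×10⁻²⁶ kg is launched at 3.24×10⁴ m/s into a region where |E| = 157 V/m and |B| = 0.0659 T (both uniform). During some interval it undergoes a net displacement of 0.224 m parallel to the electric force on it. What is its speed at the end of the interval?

B does no work; ΔKE = |q|E d.
½mv_f² = ½mv₀² + |q|Ed = ½(5.3×10⁻²⁶)(3.24×10⁴)² + (1.6×10⁻¹⁹)(157)(0.224) ≈ 2.782×10⁻¹⁷ J + 5.627×10⁻¹⁸ J ≈ 3.345×10⁻¹⁷ J.
v_f = √(2·3.345×10⁻¹⁷/5.3×10⁻²⁶) ≈ 3.55×10⁴ m/s.

v_f ≈ 3.55×10⁴ m/s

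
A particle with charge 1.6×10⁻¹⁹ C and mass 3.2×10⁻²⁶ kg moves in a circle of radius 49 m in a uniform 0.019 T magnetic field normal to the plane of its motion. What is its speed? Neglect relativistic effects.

From |q|vB = mv²/r, v = |q|Br/m.
v = (1.6×10⁻¹⁹)(0.019)(49)/3.2×10⁻²⁶ ≈ 4.7×10⁶ m/s.

v ≈ 4.7×10⁶ m/s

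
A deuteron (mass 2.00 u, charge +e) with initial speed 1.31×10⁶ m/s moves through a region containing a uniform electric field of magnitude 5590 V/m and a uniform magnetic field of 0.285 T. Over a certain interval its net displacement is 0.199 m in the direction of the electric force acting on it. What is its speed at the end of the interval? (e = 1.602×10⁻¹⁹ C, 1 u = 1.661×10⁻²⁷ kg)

v_f ≈ 1.35×10⁶ m/s

B does no work; ΔKE = |q|E d.
½mv_f² = ½mv₀² + |q|Ed = ½(3.322×10⁻²⁷)(1.31×10⁶)² + (1.602×10⁻¹⁹)(5590)(0.199) ≈ 2.850×10⁻¹⁵ J + 1.782×10⁻¹⁶ J ≈ 3.029×10⁻¹⁵ J.
v_f = √(2·3.029×10⁻¹⁵/3.322×10⁻²⁷) ≈ 1.35×10⁶ m/s.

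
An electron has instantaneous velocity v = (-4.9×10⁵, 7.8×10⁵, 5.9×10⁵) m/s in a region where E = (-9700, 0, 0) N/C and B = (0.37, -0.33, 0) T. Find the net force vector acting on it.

v×B = (1.95×10⁵, 2.18×10⁵, -1.27×10⁵) N/C.
E + v×B = (1.85×10⁵, 2.18×10⁵, -1.27×10⁵) N/C.
F = q(E + v×B) = (−1.602×10⁻¹⁹ C)·(1.85×10⁵, 2.18×10⁵, -1.27×10⁵) = (-2.96×10⁻¹⁴, -3.50×10⁻¹⁴, 2.03×10⁻¹⁴) N.

F ≈ (-2.96×10⁻¹⁴, -3.50×10⁻¹⁴, 2.03×10⁻¹⁴) N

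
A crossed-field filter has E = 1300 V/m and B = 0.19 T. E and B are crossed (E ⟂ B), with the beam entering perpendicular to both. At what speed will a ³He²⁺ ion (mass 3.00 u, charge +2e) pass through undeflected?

Straight-line motion ⇒ electric and magnetic forces cancel, so E = vB.
v = E/B = 1300/0.19 = 6800 m/s.

v = 6800 m/s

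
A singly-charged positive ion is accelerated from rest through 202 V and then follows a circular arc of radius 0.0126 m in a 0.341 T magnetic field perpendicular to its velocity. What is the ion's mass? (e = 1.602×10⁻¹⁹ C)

m ≈ 7.32×10⁻²⁷ kg

Combine |q|V = ½mv² and r = mv/(|q|B): eliminate v to get m = qB²r²/(2V).
m = (1.602×10⁻¹⁹)(0.341)²(0.0126)²/(2·202) ≈ 7.32×10⁻²⁷ kg.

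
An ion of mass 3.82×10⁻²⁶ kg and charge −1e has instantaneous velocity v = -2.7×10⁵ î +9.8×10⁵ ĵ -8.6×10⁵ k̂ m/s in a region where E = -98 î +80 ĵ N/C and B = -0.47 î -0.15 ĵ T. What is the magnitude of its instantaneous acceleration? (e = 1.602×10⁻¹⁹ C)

|a| ≈ 2.75×10¹² m/s²

v×B = (-1.29×10⁵, 4.04×10⁵, 5.01×10⁵) N/C.
E + v×B = (-1.29×10⁵, 4.04×10⁵, 5.01×10⁵) N/C.
F = q(E + v×B) = (−1.602×10⁻¹⁹ C)·(-1.29×10⁵, 4.04×10⁵, 5.01×10⁵) = (2.07×10⁻¹⁴, -6.48×10⁻¹⁴, -8.03×10⁻¹⁴) N.
|a| = |F|/m = 1.052×10⁻¹³/3.82×10⁻²⁶ ≈ 2.75×10¹² m/s².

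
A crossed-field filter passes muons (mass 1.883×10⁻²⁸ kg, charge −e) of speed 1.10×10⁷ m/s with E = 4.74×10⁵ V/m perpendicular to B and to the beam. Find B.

Balance of forces in the selector: qE = qvB ⇒ B = E/v.
B = 4.74×10⁵/1.10×10⁷ = 0.0431 T.

B = 0.0431 T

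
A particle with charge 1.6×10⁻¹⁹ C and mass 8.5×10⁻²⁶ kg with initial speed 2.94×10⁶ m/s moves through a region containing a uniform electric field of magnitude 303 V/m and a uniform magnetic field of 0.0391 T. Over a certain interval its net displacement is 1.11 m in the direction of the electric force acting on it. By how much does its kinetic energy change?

The magnetic force is always ⟂ v and does no work; only the electric force changes KE.
ΔKE = F_E · d = |q|E d = (1.6×10⁻¹⁹)(303)(1.11) ≈ 5.38×10⁻¹⁷ J.

ΔKE ≈ 5.38×10⁻¹⁷ J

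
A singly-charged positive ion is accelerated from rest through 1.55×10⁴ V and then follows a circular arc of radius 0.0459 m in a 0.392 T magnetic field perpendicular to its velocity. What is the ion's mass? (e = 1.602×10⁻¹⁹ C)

m ≈ 1.67×10⁻²⁷ kg

Combine |q|V = ½mv² and r = mv/(|q|B): eliminate v to get m = qB²r²/(2V).
m = (1.602×10⁻¹⁹)(0.392)²(0.0459)²/(2·1.55×10⁴) ≈ 1.67×10⁻²⁷ kg.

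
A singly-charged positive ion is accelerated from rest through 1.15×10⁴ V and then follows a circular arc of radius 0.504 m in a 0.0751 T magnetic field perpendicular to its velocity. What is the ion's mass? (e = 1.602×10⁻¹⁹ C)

Combine |q|V = ½mv² and r = mv/(|q|B): eliminate v to get m = qB²r²/(2V).
m = (1.602×10⁻¹⁹)(0.0751)²(0.504)²/(2·1.15×10⁴) ≈ 9.98×10⁻²⁷ kg.

m ≈ 9.98×10⁻²⁷ kg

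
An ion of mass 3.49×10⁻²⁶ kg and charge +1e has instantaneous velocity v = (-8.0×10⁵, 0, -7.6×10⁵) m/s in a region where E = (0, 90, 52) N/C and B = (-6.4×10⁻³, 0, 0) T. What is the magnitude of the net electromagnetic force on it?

|F| ≈ 7.94×10⁻¹⁶ N

v×B = (0, 4860, 0) N/C.
E + v×B = (0, 4950, 52.0) N/C.
F = q(E + v×B) = (1.602×10⁻¹⁹ C)·(0, 4950, 52.0) = (0, 7.94×10⁻¹⁶, 8.33×10⁻¹⁸) N.
|F| = 7.94×10⁻¹⁶ N.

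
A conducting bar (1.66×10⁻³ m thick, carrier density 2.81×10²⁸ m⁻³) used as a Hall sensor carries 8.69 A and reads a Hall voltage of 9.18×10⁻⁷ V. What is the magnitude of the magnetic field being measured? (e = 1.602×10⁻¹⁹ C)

From V_H = IB/(n e t), B = V_H n e t / I.
B = (9.18×10⁻⁷)(2.81×10²⁸)(1.602×10⁻¹⁹)(1.66×10⁻³)/8.69 ≈ 0.789 T.

B ≈ 0.789 T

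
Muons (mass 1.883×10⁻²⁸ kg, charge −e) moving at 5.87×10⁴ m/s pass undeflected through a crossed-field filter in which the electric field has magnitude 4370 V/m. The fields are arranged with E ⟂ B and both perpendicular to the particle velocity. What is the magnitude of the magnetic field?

B = 0.0744 T

Balance of forces in the selector: qE = qvB ⇒ B = E/v.
B = 4370/5.87×10⁴ = 0.0744 T.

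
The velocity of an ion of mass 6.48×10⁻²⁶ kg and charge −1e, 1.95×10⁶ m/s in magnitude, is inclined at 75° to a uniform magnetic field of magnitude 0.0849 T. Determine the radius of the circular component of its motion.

v⊥ = v sinθ = 1.95×10⁶·sin75° ≈ 1.884×10⁶ m/s.
r = m v⊥/(|q|B) = (6.48×10⁻²⁶)(1.884×10⁶)/((1.602×10⁻¹⁹)(0.0849)) ≈ 8.97 m.

r ≈ 8.97 m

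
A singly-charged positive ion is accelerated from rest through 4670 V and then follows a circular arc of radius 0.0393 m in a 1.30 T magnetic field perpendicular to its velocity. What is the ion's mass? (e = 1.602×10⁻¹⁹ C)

Combine |q|V = ½mv² and r = mv/(|q|B): eliminate v to get m = qB²r²/(2V).
m = (1.602×10⁻¹⁹)(1.30)²(0.0393)²/(2·4670) ≈ 4.48×10⁻²⁶ kg.

m ≈ 4.48×10⁻²⁶ kg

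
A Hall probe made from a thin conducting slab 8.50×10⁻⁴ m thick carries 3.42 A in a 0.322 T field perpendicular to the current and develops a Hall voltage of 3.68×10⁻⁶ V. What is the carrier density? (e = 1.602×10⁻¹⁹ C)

n ≈ 2.20×10²⁷ m⁻³

From V_H = IB/(n e t), n = IB/(V_H e t).
n = (3.42)(0.322)/((3.68×10⁻⁶)(1.602×10⁻¹⁹)(8.50×10⁻⁴)) ≈ 2.20×10²⁷ m⁻³.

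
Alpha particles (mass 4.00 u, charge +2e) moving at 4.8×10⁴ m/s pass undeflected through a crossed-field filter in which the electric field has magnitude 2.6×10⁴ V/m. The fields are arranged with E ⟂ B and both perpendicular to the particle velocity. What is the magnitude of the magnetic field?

B = 0.54 T

Balance of forces in the selector: qE = qvB ⇒ B = E/v.
B = 2.6×10⁴/4.8×10⁴ = 0.54 T.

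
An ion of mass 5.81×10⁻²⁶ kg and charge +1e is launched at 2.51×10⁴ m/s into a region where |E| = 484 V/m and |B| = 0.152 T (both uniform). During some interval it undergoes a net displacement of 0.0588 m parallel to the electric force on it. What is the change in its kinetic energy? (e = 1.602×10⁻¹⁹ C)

ΔKE ≈ 4.56×10⁻¹⁸ J

The magnetic force is always ⟂ v and does no work; only the electric force changes KE.
ΔKE = F_E · d = |q|E d = (1.602×10⁻¹⁹)(484)(0.0588) ≈ 4.56×10⁻¹⁸ J.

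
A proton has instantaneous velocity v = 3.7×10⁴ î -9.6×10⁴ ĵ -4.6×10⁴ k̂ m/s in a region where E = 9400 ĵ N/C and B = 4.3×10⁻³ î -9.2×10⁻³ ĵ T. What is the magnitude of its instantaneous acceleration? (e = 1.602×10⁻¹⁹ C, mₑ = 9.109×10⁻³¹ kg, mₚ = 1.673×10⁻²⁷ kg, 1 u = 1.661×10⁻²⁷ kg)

|a| ≈ 8.82×10¹¹ m/s²

v×B = (-423, -198, 72.4) N/C.
E + v×B = (-423, 9200, 72.4) N/C.
F = q(E + v×B) = (1.602×10⁻¹⁹ C)·(-423, 9200, 72.4) = (-6.78×10⁻¹⁷, 1.47×10⁻¹⁵, 1.16×10⁻¹⁷) N.
|a| = |F|/m = 1.476×10⁻¹⁵/1.673×10⁻²⁷ ≈ 8.82×10¹¹ m/s².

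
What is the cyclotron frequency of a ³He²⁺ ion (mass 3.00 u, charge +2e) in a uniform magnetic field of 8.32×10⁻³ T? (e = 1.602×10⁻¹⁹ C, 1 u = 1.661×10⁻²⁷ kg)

f ≈ 8.51×10⁴ Hz

f = |q|B/(2πm).
f = (3.204×10⁻¹⁹)(8.32×10⁻³)/(2π·4.983×10⁻²⁷) ≈ 8.51×10⁴ Hz.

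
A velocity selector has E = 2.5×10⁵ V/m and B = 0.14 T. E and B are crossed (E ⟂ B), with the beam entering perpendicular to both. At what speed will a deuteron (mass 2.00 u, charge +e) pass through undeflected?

v = 1.8×10⁶ m/s

For undeflected motion the electric and magnetic forces balance: qE = qvB.
v = E/B = 2.5×10⁵/0.14 = 1.8×10⁶ m/s.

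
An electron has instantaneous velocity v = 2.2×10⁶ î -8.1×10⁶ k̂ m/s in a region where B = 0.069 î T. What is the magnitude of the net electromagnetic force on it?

|F| ≈ 8.95×10⁻¹⁴ N

v×B = (0, -5.59×10⁵, 0) N/C.
F = q v×B = (−1.602×10⁻¹⁹ C)·(0, -5.59×10⁵, 0) = (0, 8.95×10⁻¹⁴, 0) N.
|F| = 8.95×10⁻¹⁴ N.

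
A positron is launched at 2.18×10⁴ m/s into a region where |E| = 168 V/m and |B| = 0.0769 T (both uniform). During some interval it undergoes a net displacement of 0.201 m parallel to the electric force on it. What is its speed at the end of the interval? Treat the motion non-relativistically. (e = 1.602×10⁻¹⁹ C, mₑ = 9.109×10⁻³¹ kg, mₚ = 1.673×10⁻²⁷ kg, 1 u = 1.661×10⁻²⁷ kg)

v_f ≈ 3.45×10⁶ m/s

B does no work; ΔKE = |q|E d.
½mv_f² = ½mv₀² + |q|Ed = ½(9.109×10⁻³¹)(2.18×10⁴)² + (1.602×10⁻¹⁹)(168)(0.201) ≈ 2.164×10⁻²² J + 5.410×10⁻¹⁸ J ≈ 5.410×10⁻¹⁸ J.
v_f = √(2·5.410×10⁻¹⁸/9.109×10⁻³¹) ≈ 3.45×10⁶ m/s.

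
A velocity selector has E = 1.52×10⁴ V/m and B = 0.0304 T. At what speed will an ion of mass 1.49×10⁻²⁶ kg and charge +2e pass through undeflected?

Straight-line motion ⇒ electric and magnetic forces cancel, so E = vB.
v = E/B = 1.52×10⁴/0.0304 = 5.00×10⁵ m/s.

v = 5.00×10⁵ m/s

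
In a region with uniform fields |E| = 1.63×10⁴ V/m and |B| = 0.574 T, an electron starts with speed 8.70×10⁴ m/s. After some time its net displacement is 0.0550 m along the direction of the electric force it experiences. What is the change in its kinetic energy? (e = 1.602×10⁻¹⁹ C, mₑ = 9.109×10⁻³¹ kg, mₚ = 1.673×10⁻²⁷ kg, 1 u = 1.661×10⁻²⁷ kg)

The magnetic force is always ⟂ v and does no work; only the electric force changes KE.
ΔKE = F_E · d = |q|E d = (1.602×10⁻¹⁹)(1.63×10⁴)(0.0550) ≈ 1.44×10⁻¹⁶ J.

ΔKE ≈ 1.44×10⁻¹⁶ J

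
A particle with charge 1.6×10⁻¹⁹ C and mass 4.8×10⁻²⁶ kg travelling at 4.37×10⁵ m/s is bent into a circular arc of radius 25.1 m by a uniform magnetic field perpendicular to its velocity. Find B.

B ≈ 5.22×10⁻³ T

From |q|vB = mv²/r, B = mv/(|q|r).
B = (4.8×10⁻²⁶)(4.37×10⁵)/((1.6×10⁻¹⁹)(25.1)) ≈ 5.22×10⁻³ T.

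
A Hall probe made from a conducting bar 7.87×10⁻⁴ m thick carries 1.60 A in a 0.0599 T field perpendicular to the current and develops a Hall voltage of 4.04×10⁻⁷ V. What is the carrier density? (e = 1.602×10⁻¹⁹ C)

From V_H = IB/(n e t), n = IB/(V_H e t).
n = (1.60)(0.0599)/((4.04×10⁻⁷)(1.602×10⁻¹⁹)(7.87×10⁻⁴)) ≈ 1.88×10²⁷ m⁻³.

n ≈ 1.88×10²⁷ m⁻³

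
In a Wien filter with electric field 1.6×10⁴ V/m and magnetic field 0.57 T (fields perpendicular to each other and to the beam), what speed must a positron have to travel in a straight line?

v = 2.8×10⁴ m/s

Straight-line motion ⇒ electric and magnetic forces cancel, so E = vB.
v = E/B = 1.6×10⁴/0.57 = 2.8×10⁴ m/s.
The result is independent of the particle's charge and mass.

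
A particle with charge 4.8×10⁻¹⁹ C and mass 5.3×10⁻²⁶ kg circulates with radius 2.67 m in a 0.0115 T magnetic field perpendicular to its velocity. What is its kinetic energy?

v = |q|Br/m, then KE = ½mv² = (qBr)²/(2m).
v = (4.8×10⁻¹⁹)(0.0115)(2.67)/5.3×10⁻²⁶ ≈ 2.781×10⁵ m/s.
KE = ½(5.3×10⁻²⁶)(2.781×10⁵)² ≈ 2.05×10⁻¹⁵ J.

KE ≈ 2.05×10⁻¹⁵ J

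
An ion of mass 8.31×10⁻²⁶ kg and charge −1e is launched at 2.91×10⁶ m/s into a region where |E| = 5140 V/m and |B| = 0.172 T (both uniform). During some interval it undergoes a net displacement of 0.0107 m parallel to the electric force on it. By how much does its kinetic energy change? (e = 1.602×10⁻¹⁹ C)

The magnetic force is always ⟂ v and does no work; only the electric force changes KE.
ΔKE = F_E · d = |q|E d = (1.602×10⁻¹⁹)(5140)(0.0107) ≈ 8.81×10⁻¹⁸ J.

ΔKE ≈ 8.81×10⁻¹⁸ J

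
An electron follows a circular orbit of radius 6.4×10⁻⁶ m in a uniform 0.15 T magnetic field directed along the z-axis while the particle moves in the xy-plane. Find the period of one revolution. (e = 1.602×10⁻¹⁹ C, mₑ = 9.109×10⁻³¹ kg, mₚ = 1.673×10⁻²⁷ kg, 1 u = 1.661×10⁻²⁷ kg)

T ≈ 2.4×10⁻¹⁰ s

The cyclotron period depends only on m, q, B: T = 2πm/(|q|B).
T = 2π(9.109×10⁻³¹)/((1.602×10⁻¹⁹)(0.15)) ≈ 2.4×10⁻¹⁰ s.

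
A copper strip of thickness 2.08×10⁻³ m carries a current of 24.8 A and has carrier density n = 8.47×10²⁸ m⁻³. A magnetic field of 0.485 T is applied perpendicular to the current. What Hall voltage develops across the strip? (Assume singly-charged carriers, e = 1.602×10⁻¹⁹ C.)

V_H = IB/(n e t).
V_H = (24.8)(0.485)/((8.47×10²⁸)(1.602×10⁻¹⁹)(2.08×10⁻³)) ≈ 4.26×10⁻⁷ V.

V_H ≈ 4.26×10⁻⁷ V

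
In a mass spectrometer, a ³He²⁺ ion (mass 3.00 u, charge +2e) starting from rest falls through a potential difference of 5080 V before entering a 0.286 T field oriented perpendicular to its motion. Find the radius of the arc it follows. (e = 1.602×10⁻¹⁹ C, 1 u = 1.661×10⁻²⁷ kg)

Acceleration: |q|V = ½mv² ⇒ v = √(2|q|V/m) = √(2·3.204×10⁻¹⁹·5080/4.983×10⁻²⁷) ≈ 8.083×10⁵ m/s.
In the field: r = mv/(|q|B) = (4.983×10⁻²⁷)(8.083×10⁵)/((3.204×10⁻¹⁹)(0.286)) ≈ 0.0440 m.

r ≈ 0.0440 m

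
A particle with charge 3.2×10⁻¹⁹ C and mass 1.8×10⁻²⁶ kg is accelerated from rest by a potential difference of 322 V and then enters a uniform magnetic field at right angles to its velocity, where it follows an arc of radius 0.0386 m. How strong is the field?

v = √(2|q|V/m) = √(2·3.2×10⁻¹⁹·322/1.8×10⁻²⁶) ≈ 1.070×10⁵ m/s.
B = mv/(|q|r) = (1.8×10⁻²⁶)(1.070×10⁵)/((3.2×10⁻¹⁹)(0.0386)) ≈ 0.156 T.

B ≈ 0.156 T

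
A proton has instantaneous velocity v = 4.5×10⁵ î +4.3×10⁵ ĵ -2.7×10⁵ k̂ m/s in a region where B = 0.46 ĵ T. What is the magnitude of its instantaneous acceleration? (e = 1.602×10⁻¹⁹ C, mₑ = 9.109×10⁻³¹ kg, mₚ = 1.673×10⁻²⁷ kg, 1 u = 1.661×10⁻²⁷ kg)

v×B = (1.24×10⁵, 0, 2.07×10⁵) N/C.
F = q v×B = (1.602×10⁻¹⁹ C)·(1.24×10⁵, 0, 2.07×10⁵) = (1.99×10⁻¹⁴, 0, 3.32×10⁻¹⁴) N.
|a| = |F|/m = 3.867×10⁻¹⁴/1.673×10⁻²⁷ ≈ 2.31×10¹³ m/s².

|a| ≈ 2.31×10¹³ m/s²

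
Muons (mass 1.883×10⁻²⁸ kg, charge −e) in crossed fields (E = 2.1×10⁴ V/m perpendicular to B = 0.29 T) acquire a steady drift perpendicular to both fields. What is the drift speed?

v_d ≈ 7.2×10⁴ m/s

The steady drift has the magnetic force balancing the electric force, so v_d = E/B.
v_d = 2.1×10⁴/0.29 = 7.2×10⁴ m/s.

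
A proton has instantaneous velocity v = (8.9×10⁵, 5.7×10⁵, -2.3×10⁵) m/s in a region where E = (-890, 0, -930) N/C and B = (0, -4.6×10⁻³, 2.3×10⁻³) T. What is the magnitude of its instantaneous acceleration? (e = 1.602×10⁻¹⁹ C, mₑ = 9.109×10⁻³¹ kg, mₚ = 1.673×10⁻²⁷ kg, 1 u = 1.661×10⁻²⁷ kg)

|a| ≈ 5.23×10¹¹ m/s²

v×B = (253, -2050, -4090) N/C.
E + v×B = (-637, -2050, -5020) N/C.
F = q(E + v×B) = (1.602×10⁻¹⁹ C)·(-637, -2050, -5020) = (-1.02×10⁻¹⁶, -3.28×10⁻¹⁶, -8.05×10⁻¹⁶) N.
|a| = |F|/m = 8.751×10⁻¹⁶/1.673×10⁻²⁷ ≈ 5.23×10¹¹ m/s².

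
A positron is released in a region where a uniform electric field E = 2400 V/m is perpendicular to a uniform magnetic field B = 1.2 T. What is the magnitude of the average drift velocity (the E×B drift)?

v_d ≈ 2000 m/s

In crossed fields the guiding centre drifts at v_d = |E×B|/B² = E/B, independent of charge and mass.
v_d = 2400/1.2 = 2000 m/s.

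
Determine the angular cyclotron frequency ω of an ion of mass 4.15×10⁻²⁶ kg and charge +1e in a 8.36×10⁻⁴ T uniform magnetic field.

ω ≈ 3230 rad/s

ω = |q|B/m.
ω = (1.602×10⁻¹⁹)(8.36×10⁻⁴)/4.15×10⁻²⁶ ≈ 3230 rad/s.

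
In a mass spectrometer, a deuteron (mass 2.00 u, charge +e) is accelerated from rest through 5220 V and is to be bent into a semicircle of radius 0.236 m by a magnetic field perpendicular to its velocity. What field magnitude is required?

v = √(2|q|V/m) = √(2·1.602×10⁻¹⁹·5220/3.322×10⁻²⁷) ≈ 7.095×10⁵ m/s.
B = mv/(|q|r) = (3.322×10⁻²⁷)(7.095×10⁵)/((1.602×10⁻¹⁹)(0.236)) ≈ 0.0623 T.

B ≈ 0.0623 T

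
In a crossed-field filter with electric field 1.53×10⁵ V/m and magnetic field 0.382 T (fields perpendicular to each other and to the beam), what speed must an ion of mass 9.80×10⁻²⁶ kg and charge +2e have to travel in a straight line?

v = 4.01×10⁵ m/s

For undeflected motion the electric and magnetic forces balance: qE = qvB.
v = E/B = 1.53×10⁵/0.382 = 4.01×10⁵ m/s.
The result is independent of the particle's charge and mass.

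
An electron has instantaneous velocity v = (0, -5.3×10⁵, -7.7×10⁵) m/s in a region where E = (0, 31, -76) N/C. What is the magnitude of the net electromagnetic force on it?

Only an electric field acts, so F = qE = (−1.602×10⁻¹⁹ C)·(0, 31.0, -76.0) = (0, -4.97×10⁻¹⁸, 1.22×10⁻¹⁷) N.
|F| = 1.31×10⁻¹⁷ N.

|F| ≈ 1.31×10⁻¹⁷ N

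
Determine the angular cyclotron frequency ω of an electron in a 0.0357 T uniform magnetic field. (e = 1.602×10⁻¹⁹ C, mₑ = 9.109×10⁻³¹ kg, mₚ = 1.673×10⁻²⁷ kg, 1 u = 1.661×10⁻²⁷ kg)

ω = |q|B/m.
ω = (1.602×10⁻¹⁹)(0.0357)/9.109×10⁻³¹ ≈ 6.28×10⁹ rad/s.

ω ≈ 6.28×10⁹ rad/s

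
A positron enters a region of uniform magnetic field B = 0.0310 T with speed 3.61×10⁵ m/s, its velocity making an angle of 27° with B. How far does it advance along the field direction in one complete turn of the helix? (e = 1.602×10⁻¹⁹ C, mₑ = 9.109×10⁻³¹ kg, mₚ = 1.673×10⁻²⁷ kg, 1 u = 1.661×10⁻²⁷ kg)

v∥ = v cosθ = 3.61×10⁵·cos27° ≈ 3.217×10⁵ m/s.
T = 2πm/(|q|B) = 2π(9.109×10⁻³¹)/((1.602×10⁻¹⁹)(0.0310)) ≈ 1.152×10⁻⁹ s.
pitch = v∥ T = (3.217×10⁵)(1.152×10⁻⁹) ≈ 3.71×10⁻⁴ m.

p ≈ 3.71×10⁻⁴ m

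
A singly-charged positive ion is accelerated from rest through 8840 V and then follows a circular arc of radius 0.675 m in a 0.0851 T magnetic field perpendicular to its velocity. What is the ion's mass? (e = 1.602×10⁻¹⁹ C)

m ≈ 2.99×10⁻²⁶ kg

Combine |q|V = ½mv² and r = mv/(|q|B): eliminate v to get m = qB²r²/(2V).
m = (1.602×10⁻¹⁹)(0.0851)²(0.675)²/(2·8840) ≈ 2.99×10⁻²⁶ kg.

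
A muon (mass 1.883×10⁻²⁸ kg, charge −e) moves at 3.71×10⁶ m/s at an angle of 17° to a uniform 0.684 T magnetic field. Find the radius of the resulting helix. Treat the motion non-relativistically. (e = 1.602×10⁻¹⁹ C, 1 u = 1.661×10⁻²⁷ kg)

v⊥ = v sinθ = 3.71×10⁶·sin17° ≈ 1.085×10⁶ m/s.
r = m v⊥/(|q|B) = (1.883×10⁻²⁸)(1.085×10⁶)/((1.602×10⁻¹⁹)(0.684)) ≈ 1.86×10⁻³ m.

r ≈ 1.86×10⁻³ m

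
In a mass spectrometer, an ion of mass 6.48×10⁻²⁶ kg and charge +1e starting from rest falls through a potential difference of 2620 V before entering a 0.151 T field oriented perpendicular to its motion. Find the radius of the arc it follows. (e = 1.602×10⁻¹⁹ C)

r ≈ 0.305 m

Acceleration: |q|V = ½mv² ⇒ v = √(2|q|V/m) = √(2·1.602×10⁻¹⁹·2620/6.48×10⁻²⁶) ≈ 1.138×10⁵ m/s.
In the field: r = mv/(|q|B) = (6.48×10⁻²⁶)(1.138×10⁵)/((1.602×10⁻¹⁹)(0.151)) ≈ 0.305 m.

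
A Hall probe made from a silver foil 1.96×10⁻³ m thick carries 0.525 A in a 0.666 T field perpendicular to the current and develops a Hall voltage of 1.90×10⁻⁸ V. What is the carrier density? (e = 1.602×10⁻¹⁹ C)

From V_H = IB/(n e t), n = IB/(V_H e t).
n = (0.525)(0.666)/((1.90×10⁻⁸)(1.602×10⁻¹⁹)(1.96×10⁻³)) ≈ 5.86×10²⁸ m⁻³.

n ≈ 5.86×10²⁸ m⁻³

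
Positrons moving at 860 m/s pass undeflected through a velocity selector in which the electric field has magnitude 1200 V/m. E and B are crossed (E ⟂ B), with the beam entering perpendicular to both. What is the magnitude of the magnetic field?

B = 1.4 T

Balance of forces in the selector: qE = qvB ⇒ B = E/v.
B = 1200/860 = 1.4 T.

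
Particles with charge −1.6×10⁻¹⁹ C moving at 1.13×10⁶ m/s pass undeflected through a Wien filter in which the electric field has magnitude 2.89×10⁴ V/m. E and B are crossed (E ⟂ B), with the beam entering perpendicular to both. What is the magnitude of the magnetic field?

B = 0.0256 T

Balance of forces in the selector: qE = qvB ⇒ B = E/v.
B = 2.89×10⁴/1.13×10⁶ = 0.0256 T.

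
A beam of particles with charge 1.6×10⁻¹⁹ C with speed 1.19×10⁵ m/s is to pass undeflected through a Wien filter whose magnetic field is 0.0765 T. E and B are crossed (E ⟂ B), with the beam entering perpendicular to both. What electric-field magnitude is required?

E = 9100 V/m

For straight-line motion qE = qvB, so E = vB.
E = 1.19×10⁵ × 0.0765 = 9100 V/m.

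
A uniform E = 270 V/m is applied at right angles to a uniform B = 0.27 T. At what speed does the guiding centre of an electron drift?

The steady drift has the magnetic force balancing the electric force, so v_d = E/B.
v_d = 270/0.27 = 1000 m/s.

v_d ≈ 1000 m/s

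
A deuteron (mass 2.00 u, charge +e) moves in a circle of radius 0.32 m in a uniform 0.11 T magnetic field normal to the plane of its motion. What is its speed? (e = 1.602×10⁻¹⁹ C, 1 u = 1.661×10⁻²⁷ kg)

v ≈ 1.7×10⁶ m/s

From |q|vB = mv²/r, v = |q|Br/m.
v = (1.602×10⁻¹⁹)(0.11)(0.32)/3.322×10⁻²⁷ ≈ 1.7×10⁶ m/s.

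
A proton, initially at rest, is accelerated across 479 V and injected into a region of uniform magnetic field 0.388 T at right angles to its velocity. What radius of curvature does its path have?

Acceleration: |q|V = ½mv² ⇒ v = √(2|q|V/m) = √(2·1.602×10⁻¹⁹·479/1.673×10⁻²⁷) ≈ 3.029×10⁵ m/s.
In the field: r = mv/(|q|B) = (1.673×10⁻²⁷)(3.029×10⁵)/((1.602×10⁻¹⁹)(0.388)) ≈ 8.15×10⁻³ m.

r ≈ 8.15×10⁻³ m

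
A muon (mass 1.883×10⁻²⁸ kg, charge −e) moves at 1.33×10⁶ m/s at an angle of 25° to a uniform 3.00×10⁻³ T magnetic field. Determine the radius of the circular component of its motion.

v⊥ = v sinθ = 1.33×10⁶·sin25° ≈ 5.621×10⁵ m/s.
r = m v⊥/(|q|B) = (1.883×10⁻²⁸)(5.621×10⁵)/((1.602×10⁻¹⁹)(3.00×10⁻³)) ≈ 0.220 m.

r ≈ 0.220 m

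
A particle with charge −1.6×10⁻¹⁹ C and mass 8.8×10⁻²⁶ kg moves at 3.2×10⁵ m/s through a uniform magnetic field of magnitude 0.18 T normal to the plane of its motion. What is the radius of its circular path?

r ≈ 0.98 m

The magnetic force provides the centripetal force: |q|vB = mv²/r.
r = mv/(|q|B) = (8.8×10⁻²⁶)(3.2×10⁵)/((1.6×10⁻¹⁹)(0.18)) ≈ 0.98 m.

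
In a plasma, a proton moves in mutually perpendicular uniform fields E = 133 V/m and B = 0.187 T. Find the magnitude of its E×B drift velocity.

In crossed fields the guiding centre drifts at v_d = |E×B|/B² = E/B, independent of charge and mass.
v_d = 133/0.187 = 711 m/s.

v_d ≈ 711 m/s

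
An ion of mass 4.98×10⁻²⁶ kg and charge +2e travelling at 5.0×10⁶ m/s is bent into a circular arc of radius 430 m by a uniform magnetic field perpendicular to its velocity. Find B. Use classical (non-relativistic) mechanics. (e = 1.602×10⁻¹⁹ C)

B ≈ 1.8×10⁻³ T

From |q|vB = mv²/r, B = mv/(|q|r).
B = (4.98×10⁻²⁶)(5.0×10⁶)/((3.204×10⁻¹⁹)(430)) ≈ 1.8×10⁻³ T.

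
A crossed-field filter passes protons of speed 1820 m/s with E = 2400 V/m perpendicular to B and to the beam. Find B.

Balance of forces in the selector: qE = qvB ⇒ B = E/v.
B = 2400/1820 = 1.32 T.

B = 1.32 T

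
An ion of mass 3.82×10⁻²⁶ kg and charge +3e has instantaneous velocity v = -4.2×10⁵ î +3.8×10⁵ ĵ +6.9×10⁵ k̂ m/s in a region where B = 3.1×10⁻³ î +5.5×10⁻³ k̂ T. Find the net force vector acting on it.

F ≈ (1.00×10⁻¹⁵, 2.14×10⁻¹⁵, -5.66×10⁻¹⁶) N

v×B = (2090, 4450, -1180) N/C.
F = q v×B = (4.806×10⁻¹⁹ C)·(2090, 4450, -1180) = (1.00×10⁻¹⁵, 2.14×10⁻¹⁵, -5.66×10⁻¹⁶) N.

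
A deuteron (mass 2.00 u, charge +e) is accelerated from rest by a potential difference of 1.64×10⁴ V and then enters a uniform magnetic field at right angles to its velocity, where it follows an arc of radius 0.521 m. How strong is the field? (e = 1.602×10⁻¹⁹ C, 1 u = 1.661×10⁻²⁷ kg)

v = √(2|q|V/m) = √(2·1.602×10⁻¹⁹·1.64×10⁴/3.322×10⁻²⁷) ≈ 1.258×10⁶ m/s.
B = mv/(|q|r) = (3.322×10⁻²⁷)(1.258×10⁶)/((1.602×10⁻¹⁹)(0.521)) ≈ 0.0501 T.

B ≈ 0.0501 T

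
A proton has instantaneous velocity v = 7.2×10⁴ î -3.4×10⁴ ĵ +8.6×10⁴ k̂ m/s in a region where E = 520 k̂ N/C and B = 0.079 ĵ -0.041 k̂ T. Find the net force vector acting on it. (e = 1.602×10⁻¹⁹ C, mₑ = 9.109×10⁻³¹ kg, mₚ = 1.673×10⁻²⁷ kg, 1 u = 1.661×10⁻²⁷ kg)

F ≈ (-8.65×10⁻¹⁶, 4.73×10⁻¹⁶, 9.95×10⁻¹⁶) N

v×B = (-5400, 2950, 5690) N/C.
E + v×B = (-5400, 2950, 6210) N/C.
F = q(E + v×B) = (1.602×10⁻¹⁹ C)·(-5400, 2950, 6210) = (-8.65×10⁻¹⁶, 4.73×10⁻¹⁶, 9.95×10⁻¹⁶) N.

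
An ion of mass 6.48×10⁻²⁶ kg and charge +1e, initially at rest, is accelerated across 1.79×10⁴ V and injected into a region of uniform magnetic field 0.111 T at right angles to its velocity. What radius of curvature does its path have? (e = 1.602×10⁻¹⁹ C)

Acceleration: |q|V = ½mv² ⇒ v = √(2|q|V/m) = √(2·1.602×10⁻¹⁹·1.79×10⁴/6.48×10⁻²⁶) ≈ 2.975×10⁵ m/s.
In the field: r = mv/(|q|B) = (6.48×10⁻²⁶)(2.975×10⁵)/((1.602×10⁻¹⁹)(0.111)) ≈ 1.08 m.

r ≈ 1.08 m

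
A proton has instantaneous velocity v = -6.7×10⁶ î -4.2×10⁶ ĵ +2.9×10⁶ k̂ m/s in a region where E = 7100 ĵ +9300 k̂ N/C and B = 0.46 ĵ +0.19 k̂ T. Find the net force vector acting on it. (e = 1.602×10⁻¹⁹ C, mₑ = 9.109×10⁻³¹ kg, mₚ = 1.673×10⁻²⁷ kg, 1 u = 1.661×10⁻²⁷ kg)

F ≈ (-3.42×10⁻¹³, 2.05×10⁻¹³, -4.92×10⁻¹³) N

v×B = (-2.13×10⁶, 1.27×10⁶, -3.08×10⁶) N/C.
E + v×B = (-2.13×10⁶, 1.28×10⁶, -3.07×10⁶) N/C.
F = q(E + v×B) = (1.602×10⁻¹⁹ C)·(-2.13×10⁶, 1.28×10⁶, -3.07×10⁶) = (-3.42×10⁻¹³, 2.05×10⁻¹³, -4.92×10⁻¹³) N.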